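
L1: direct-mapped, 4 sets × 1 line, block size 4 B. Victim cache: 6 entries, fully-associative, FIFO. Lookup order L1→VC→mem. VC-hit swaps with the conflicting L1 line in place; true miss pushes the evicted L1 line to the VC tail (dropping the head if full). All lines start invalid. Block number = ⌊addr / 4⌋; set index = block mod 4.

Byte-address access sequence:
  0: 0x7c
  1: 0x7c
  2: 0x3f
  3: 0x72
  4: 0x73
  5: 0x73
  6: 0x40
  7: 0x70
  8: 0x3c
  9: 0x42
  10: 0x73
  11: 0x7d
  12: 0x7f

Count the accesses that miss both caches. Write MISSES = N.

MISSES = 4

#0 0x7c→b31/s3 MISS; vc=[]
#1 0x7c→b31/s3 L1-HIT; vc=[]
#2 0x3f→b15/s3 MISS; vc=[31]
#3 0x72→b28/s0 MISS; vc=[31]
#4 0x73→b28/s0 L1-HIT; vc=[31]
#5 0x73→b28/s0 L1-HIT; vc=[31]
#6 0x40→b16/s0 MISS; vc=[31,28]
#7 0x70→b28/s0 VC-HIT; vc=[31,16]
#8 0x3c→b15/s3 L1-HIT; vc=[31,16]
#9 0x42→b16/s0 VC-HIT; vc=[31,28]
#10 0x73→b28/s0 VC-HIT; vc=[31,16]
#11 0x7d→b31/s3 VC-HIT; vc=[15,16]
#12 0x7f→b31/s3 L1-HIT; vc=[15,16]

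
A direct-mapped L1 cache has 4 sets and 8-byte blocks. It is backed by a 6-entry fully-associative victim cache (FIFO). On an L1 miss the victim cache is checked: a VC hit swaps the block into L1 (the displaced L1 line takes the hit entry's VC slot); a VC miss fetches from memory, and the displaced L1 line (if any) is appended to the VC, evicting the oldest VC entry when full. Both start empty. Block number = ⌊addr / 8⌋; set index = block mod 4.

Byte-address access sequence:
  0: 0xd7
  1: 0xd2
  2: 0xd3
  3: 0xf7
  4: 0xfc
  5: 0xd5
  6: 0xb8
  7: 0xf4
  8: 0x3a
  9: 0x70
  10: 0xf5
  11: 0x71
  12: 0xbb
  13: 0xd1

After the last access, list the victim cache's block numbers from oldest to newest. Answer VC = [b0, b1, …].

#0 0xd7→b26/s2 MISS; vc=[]
#1 0xd2→b26/s2 L1-HIT; vc=[]
#2 0xd3→b26/s2 L1-HIT; vc=[]
#3 0xf7→b30/s2 MISS; vc=[26]
#4 0xfc→b31/s3 MISS; vc=[26]
#5 0xd5→b26/s2 VC-HIT; vc=[30]
#6 0xb8→b23/s3 MISS; vc=[30,31]
#7 0xf4→b30/s2 VC-HIT; vc=[26,31]
#8 0x3a→b7/s3 MISS; vc=[26,31,23]
#9 0x70→b14/s2 MISS; vc=[26,31,23,30]
#10 0xf5→b30/s2 VC-HIT; vc=[26,31,23,14]
#11 0x71→b14/s2 VC-HIT; vc=[26,31,23,30]
#12 0xbb→b23/s3 VC-HIT; vc=[26,31,7,30]
#13 0xd1→b26/s2 VC-HIT; vc=[14,31,7,30]

VC = [14, 31, 7, 30]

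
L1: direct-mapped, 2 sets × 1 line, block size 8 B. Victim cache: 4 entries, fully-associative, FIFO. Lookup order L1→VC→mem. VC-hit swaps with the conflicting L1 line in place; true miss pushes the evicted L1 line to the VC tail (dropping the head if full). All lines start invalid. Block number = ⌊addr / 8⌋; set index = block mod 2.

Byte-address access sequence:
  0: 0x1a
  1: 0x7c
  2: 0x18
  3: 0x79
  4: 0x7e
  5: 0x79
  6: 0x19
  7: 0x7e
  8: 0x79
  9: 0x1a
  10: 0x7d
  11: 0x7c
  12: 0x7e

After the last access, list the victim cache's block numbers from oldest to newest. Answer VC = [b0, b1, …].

VC = [3]

0: 0x1a (blk 3, set 1) → MISS  vc=[]
1: 0x7c (blk 15, set 1) → MISS  vc=[3]
2: 0x18 (blk 3, set 1) → VC-HIT  vc=[15]
3: 0x79 (blk 15, set 1) → VC-HIT  vc=[3]
4: 0x7e (blk 15, set 1) → L1-HIT  vc=[3]
5: 0x79 (blk 15, set 1) → L1-HIT  vc=[3]
6: 0x19 (blk 3, set 1) → VC-HIT  vc=[15]
7: 0x7e (blk 15, set 1) → VC-HIT  vc=[3]
8: 0x79 (blk 15, set 1) → L1-HIT  vc=[3]
9: 0x1a (blk 3, set 1) → VC-HIT  vc=[15]
10: 0x7d (blk 15, set 1) → VC-HIT  vc=[3]
11: 0x7c (blk 15, set 1) → L1-HIT  vc=[3]
12: 0x7e (blk 15, set 1) → L1-HIT  vc=[3]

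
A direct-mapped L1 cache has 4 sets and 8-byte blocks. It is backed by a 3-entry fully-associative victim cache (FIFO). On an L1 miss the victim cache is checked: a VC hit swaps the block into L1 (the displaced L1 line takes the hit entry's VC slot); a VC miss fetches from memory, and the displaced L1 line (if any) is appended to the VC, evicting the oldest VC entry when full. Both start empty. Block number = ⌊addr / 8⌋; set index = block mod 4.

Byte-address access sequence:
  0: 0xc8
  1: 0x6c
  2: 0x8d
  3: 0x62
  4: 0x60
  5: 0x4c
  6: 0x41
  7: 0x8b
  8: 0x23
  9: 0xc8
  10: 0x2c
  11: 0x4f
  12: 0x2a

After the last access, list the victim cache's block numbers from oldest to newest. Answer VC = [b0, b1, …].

0: 0xc8 (blk 25, set 1) → MISS  vc=[]
1: 0x6c (blk 13, set 1) → MISS  vc=[25]
2: 0x8d (blk 17, set 1) → MISS  vc=[25, 13]
3: 0x62 (blk 12, set 0) → MISS  vc=[25, 13]
4: 0x60 (blk 12, set 0) → L1-HIT  vc=[25, 13]
5: 0x4c (blk 9, set 1) → MISS  vc=[25, 13, 17]
6: 0x41 (blk 8, set 0) → MISS  vc=[13, 17, 12]
7: 0x8b (blk 17, set 1) → VC-HIT  vc=[13, 9, 12]
8: 0x23 (blk 4, set 0) → MISS  vc=[9, 12, 8]
9: 0xc8 (blk 25, set 1) → MISS  vc=[12, 8, 17]
10: 0x2c (blk 5, set 1) → MISS  vc=[8, 17, 25]
11: 0x4f (blk 9, set 1) → MISS  vc=[17, 25, 5]
12: 0x2a (blk 5, set 1) → VC-HIT  vc=[17, 25, 9]

VC = [17, 25, 9]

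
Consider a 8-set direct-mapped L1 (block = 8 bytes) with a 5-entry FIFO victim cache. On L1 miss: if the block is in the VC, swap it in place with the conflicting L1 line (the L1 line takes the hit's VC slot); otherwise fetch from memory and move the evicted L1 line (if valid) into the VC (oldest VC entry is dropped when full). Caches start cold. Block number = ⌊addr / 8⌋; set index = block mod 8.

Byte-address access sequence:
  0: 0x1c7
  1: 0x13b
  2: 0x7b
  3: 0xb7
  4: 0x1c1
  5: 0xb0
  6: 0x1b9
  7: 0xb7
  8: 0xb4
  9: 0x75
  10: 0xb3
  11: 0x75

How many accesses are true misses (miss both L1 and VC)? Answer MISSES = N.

#0 0x1c7→b56/s0 MISS; vc=[]
#1 0x13b→b39/s7 MISS; vc=[]
#2 0x7b→b15/s7 MISS; vc=[39]
#3 0xb7→b22/s6 MISS; vc=[39]
#4 0x1c1→b56/s0 L1-HIT; vc=[39]
#5 0xb0→b22/s6 L1-HIT; vc=[39]
#6 0x1b9→b55/s7 MISS; vc=[39,15]
#7 0xb7→b22/s6 L1-HIT; vc=[39,15]
#8 0xb4→b22/s6 L1-HIT; vc=[39,15]
#9 0x75→b14/s6 MISS; vc=[39,15,22]
#10 0xb3→b22/s6 VC-HIT; vc=[39,15,14]
#11 0x75→b14/s6 VC-HIT; vc=[39,15,22]

MISSES = 6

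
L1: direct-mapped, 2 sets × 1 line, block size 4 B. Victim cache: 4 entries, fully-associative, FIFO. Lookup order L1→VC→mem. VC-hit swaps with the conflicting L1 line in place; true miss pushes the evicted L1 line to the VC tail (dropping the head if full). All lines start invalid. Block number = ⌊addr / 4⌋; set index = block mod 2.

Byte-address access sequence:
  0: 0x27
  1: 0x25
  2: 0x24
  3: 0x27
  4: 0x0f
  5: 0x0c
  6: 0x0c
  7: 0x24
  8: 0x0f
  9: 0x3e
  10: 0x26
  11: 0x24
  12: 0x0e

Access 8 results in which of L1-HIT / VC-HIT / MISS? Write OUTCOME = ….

0: 0x27 (blk 9, set 1) → MISS  vc=[]
1: 0x25 (blk 9, set 1) → L1-HIT  vc=[]
2: 0x24 (blk 9, set 1) → L1-HIT  vc=[]
3: 0x27 (blk 9, set 1) → L1-HIT  vc=[]
4: 0xf (blk 3, set 1) → MISS  vc=[9]
5: 0xc (blk 3, set 1) → L1-HIT  vc=[9]
6: 0xc (blk 3, set 1) → L1-HIT  vc=[9]
7: 0x24 (blk 9, set 1) → VC-HIT  vc=[3]
8: 0xf (blk 3, set 1) → VC-HIT  vc=[9]
9: 0x3e (blk 15, set 1) → MISS  vc=[9, 3]
10: 0x26 (blk 9, set 1) → VC-HIT  vc=[15, 3]
11: 0x24 (blk 9, set 1) → L1-HIT  vc=[15, 3]
12: 0xe (blk 3, set 1) → VC-HIT  vc=[15, 9]

OUTCOME = VC-HIT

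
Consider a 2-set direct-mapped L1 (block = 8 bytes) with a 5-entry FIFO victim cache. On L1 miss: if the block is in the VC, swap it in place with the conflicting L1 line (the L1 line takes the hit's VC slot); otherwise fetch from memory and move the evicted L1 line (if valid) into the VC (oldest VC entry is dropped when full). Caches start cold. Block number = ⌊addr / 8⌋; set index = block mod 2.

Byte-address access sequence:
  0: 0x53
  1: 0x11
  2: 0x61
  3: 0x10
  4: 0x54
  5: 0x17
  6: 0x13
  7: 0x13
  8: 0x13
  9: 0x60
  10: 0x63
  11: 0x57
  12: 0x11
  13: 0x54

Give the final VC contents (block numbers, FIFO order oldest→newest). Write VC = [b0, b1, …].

VC = [12, 2]

  [0] addr=0x53 blk=10 s=0: MISS | VC []
  [1] addr=0x11 blk=2 s=0: MISS | VC [10]
  [2] addr=0x61 blk=12 s=0: MISS | VC [10, 2]
  [3] addr=0x10 blk=2 s=0: VC-HIT | VC [10, 12]
  [4] addr=0x54 blk=10 s=0: VC-HIT | VC [2, 12]
  [5] addr=0x17 blk=2 s=0: VC-HIT | VC [10, 12]
  [6] addr=0x13 blk=2 s=0: L1-HIT | VC [10, 12]
  [7] addr=0x13 blk=2 s=0: L1-HIT | VC [10, 12]
  [8] addr=0x13 blk=2 s=0: L1-HIT | VC [10, 12]
  [9] addr=0x60 blk=12 s=0: VC-HIT | VC [10, 2]
  [10] addr=0x63 blk=12 s=0: L1-HIT | VC [10, 2]
  [11] addr=0x57 blk=10 s=0: VC-HIT | VC [12, 2]
  [12] addr=0x11 blk=2 s=0: VC-HIT | VC [12, 10]
  [13] addr=0x54 blk=10 s=0: VC-HIT | VC [12, 2]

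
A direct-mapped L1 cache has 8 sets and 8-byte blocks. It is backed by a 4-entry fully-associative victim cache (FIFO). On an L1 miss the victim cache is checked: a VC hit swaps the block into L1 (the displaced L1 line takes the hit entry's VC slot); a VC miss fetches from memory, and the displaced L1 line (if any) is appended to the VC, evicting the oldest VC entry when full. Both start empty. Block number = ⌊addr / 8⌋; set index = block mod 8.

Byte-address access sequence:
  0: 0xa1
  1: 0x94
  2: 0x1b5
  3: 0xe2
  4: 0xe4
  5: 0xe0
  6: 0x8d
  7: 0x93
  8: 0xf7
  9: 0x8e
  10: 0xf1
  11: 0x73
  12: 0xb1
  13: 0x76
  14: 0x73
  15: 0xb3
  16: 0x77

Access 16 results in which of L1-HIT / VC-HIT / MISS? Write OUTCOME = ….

0: 0xa1 (blk 20, set 4) → MISS  vc=[]
1: 0x94 (blk 18, set 2) → MISS  vc=[]
2: 0x1b5 (blk 54, set 6) → MISS  vc=[]
3: 0xe2 (blk 28, set 4) → MISS  vc=[20]
4: 0xe4 (blk 28, set 4) → L1-HIT  vc=[20]
5: 0xe0 (blk 28, set 4) → L1-HIT  vc=[20]
6: 0x8d (blk 17, set 1) → MISS  vc=[20]
7: 0x93 (blk 18, set 2) → L1-HIT  vc=[20]
8: 0xf7 (blk 30, set 6) → MISS  vc=[20, 54]
9: 0x8e (blk 17, set 1) → L1-HIT  vc=[20, 54]
10: 0xf1 (blk 30, set 6) → L1-HIT  vc=[20, 54]
11: 0x73 (blk 14, set 6) → MISS  vc=[20, 54, 30]
12: 0xb1 (blk 22, set 6) → MISS  vc=[20, 54, 30, 14]
13: 0x76 (blk 14, set 6) → VC-HIT  vc=[20, 54, 30, 22]
14: 0x73 (blk 14, set 6) → L1-HIT  vc=[20, 54, 30, 22]
15: 0xb3 (blk 22, set 6) → VC-HIT  vc=[20, 54, 30, 14]
16: 0x77 (blk 14, set 6) → VC-HIT  vc=[20, 54, 30, 22]

OUTCOME = VC-HIT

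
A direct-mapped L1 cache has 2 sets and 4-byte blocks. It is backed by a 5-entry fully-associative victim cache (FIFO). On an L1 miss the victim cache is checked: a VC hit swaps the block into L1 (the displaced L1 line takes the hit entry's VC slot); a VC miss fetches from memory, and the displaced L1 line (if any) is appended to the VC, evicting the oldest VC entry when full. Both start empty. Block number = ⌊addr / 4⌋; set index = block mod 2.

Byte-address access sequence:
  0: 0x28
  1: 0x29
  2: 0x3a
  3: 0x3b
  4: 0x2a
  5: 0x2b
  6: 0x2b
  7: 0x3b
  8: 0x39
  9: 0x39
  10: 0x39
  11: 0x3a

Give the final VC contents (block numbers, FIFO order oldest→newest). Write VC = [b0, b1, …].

VC = [10]

#0 0x28→b10/s0 MISS; vc=[]
#1 0x29→b10/s0 L1-HIT; vc=[]
#2 0x3a→b14/s0 MISS; vc=[10]
#3 0x3b→b14/s0 L1-HIT; vc=[10]
#4 0x2a→b10/s0 VC-HIT; vc=[14]
#5 0x2b→b10/s0 L1-HIT; vc=[14]
#6 0x2b→b10/s0 L1-HIT; vc=[14]
#7 0x3b→b14/s0 VC-HIT; vc=[10]
#8 0x39→b14/s0 L1-HIT; vc=[10]
#9 0x39→b14/s0 L1-HIT; vc=[10]
#10 0x39→b14/s0 L1-HIT; vc=[10]
#11 0x3a→b14/s0 L1-HIT; vc=[10]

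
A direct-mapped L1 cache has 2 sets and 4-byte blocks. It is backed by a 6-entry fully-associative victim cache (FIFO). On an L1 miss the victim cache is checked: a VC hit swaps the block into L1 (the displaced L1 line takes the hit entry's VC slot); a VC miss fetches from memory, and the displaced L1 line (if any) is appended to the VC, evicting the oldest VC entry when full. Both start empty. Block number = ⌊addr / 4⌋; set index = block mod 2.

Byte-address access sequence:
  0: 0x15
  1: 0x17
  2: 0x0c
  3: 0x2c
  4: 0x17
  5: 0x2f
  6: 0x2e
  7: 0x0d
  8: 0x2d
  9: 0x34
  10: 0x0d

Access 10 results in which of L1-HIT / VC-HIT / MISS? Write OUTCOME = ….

  [0] addr=0x15 blk=5 s=1: MISS | VC []
  [1] addr=0x17 blk=5 s=1: L1-HIT | VC []
  [2] addr=0xc blk=3 s=1: MISS | VC [5]
  [3] addr=0x2c blk=11 s=1: MISS | VC [5, 3]
  [4] addr=0x17 blk=5 s=1: VC-HIT | VC [11, 3]
  [5] addr=0x2f blk=11 s=1: VC-HIT | VC [5, 3]
  [6] addr=0x2e blk=11 s=1: L1-HIT | VC [5, 3]
  [7] addr=0xd blk=3 s=1: VC-HIT | VC [5, 11]
  [8] addr=0x2d blk=11 s=1: VC-HIT | VC [5, 3]
  [9] addr=0x34 blk=13 s=1: MISS | VC [5, 3, 11]
  [10] addr=0xd blk=3 s=1: VC-HIT | VC [5, 13, 11]

OUTCOME = VC-HIT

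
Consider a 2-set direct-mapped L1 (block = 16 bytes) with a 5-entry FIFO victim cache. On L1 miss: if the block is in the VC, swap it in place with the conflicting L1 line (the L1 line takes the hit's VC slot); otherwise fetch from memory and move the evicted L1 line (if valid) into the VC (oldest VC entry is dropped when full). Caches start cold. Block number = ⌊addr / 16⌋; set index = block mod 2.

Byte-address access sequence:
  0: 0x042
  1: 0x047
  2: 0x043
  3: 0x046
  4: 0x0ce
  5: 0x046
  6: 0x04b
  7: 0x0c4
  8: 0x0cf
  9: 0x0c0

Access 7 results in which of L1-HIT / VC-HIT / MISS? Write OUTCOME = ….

OUTCOME = VC-HIT

#0 0x42→b4/s0 MISS; vc=[]
#1 0x47→b4/s0 L1-HIT; vc=[]
#2 0x43→b4/s0 L1-HIT; vc=[]
#3 0x46→b4/s0 L1-HIT; vc=[]
#4 0xce→b12/s0 MISS; vc=[4]
#5 0x46→b4/s0 VC-HIT; vc=[12]
#6 0x4b→b4/s0 L1-HIT; vc=[12]
#7 0xc4→b12/s0 VC-HIT; vc=[4]
#8 0xcf→b12/s0 L1-HIT; vc=[4]
#9 0xc0→b12/s0 L1-HIT; vc=[4]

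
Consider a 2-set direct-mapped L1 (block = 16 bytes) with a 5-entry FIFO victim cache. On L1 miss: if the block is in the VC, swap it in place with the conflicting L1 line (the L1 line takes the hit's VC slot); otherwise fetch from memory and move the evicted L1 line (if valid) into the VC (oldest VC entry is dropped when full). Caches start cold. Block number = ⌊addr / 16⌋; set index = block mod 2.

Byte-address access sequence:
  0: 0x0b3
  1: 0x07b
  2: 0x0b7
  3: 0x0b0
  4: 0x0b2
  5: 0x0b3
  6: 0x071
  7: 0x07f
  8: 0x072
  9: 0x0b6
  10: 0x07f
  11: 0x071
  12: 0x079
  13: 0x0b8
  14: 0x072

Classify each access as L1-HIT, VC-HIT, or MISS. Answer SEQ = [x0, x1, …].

#0 0xb3→b11/s1 MISS; vc=[]
#1 0x7b→b7/s1 MISS; vc=[11]
#2 0xb7→b11/s1 VC-HIT; vc=[7]
#3 0xb0→b11/s1 L1-HIT; vc=[7]
#4 0xb2→b11/s1 L1-HIT; vc=[7]
#5 0xb3→b11/s1 L1-HIT; vc=[7]
#6 0x71→b7/s1 VC-HIT; vc=[11]
#7 0x7f→b7/s1 L1-HIT; vc=[11]
#8 0x72→b7/s1 L1-HIT; vc=[11]
#9 0xb6→b11/s1 VC-HIT; vc=[7]
#10 0x7f→b7/s1 VC-HIT; vc=[11]
#11 0x71→b7/s1 L1-HIT; vc=[11]
#12 0x79→b7/s1 L1-HIT; vc=[11]
#13 0xb8→b11/s1 VC-HIT; vc=[7]
#14 0x72→b7/s1 VC-HIT; vc=[11]

SEQ = [MISS, MISS, VC-HIT, L1-HIT, L1-HIT, L1-HIT, VC-HIT, L1-HIT, L1-HIT, VC-HIT, VC-HIT, L1-HIT, L1-HIT, VC-HIT, VC-HIT]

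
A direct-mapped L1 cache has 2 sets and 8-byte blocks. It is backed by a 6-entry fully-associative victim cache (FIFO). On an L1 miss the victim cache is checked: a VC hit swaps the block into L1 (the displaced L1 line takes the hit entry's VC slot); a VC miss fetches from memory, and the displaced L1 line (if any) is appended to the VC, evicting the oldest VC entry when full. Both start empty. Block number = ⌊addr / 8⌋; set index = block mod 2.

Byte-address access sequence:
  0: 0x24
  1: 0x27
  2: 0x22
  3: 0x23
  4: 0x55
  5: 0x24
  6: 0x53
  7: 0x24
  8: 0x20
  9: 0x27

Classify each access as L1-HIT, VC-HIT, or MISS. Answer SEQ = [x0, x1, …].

0: 0x24 (blk 4, set 0) → MISS  vc=[]
1: 0x27 (blk 4, set 0) → L1-HIT  vc=[]
2: 0x22 (blk 4, set 0) → L1-HIT  vc=[]
3: 0x23 (blk 4, set 0) → L1-HIT  vc=[]
4: 0x55 (blk 10, set 0) → MISS  vc=[4]
5: 0x24 (blk 4, set 0) → VC-HIT  vc=[10]
6: 0x53 (blk 10, set 0) → VC-HIT  vc=[4]
7: 0x24 (blk 4, set 0) → VC-HIT  vc=[10]
8: 0x20 (blk 4, set 0) → L1-HIT  vc=[10]
9: 0x27 (blk 4, set 0) → L1-HIT  vc=[10]

SEQ = [MISS, L1-HIT, L1-HIT, L1-HIT, MISS, VC-HIT, VC-HIT, VC-HIT, L1-HIT, L1-HIT]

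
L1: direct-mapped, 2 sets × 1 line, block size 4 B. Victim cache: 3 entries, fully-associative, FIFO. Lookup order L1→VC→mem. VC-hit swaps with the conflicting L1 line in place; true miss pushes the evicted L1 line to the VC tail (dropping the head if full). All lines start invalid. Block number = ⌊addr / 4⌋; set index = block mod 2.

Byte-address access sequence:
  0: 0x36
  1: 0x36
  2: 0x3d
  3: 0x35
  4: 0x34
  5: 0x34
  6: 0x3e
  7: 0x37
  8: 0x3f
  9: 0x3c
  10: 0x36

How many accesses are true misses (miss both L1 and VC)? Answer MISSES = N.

MISSES = 2

0: 0x36 (blk 13, set 1) → MISS  vc=[]
1: 0x36 (blk 13, set 1) → L1-HIT  vc=[]
2: 0x3d (blk 15, set 1) → MISS  vc=[13]
3: 0x35 (blk 13, set 1) → VC-HIT  vc=[15]
4: 0x34 (blk 13, set 1) → L1-HIT  vc=[15]
5: 0x34 (blk 13, set 1) → L1-HIT  vc=[15]
6: 0x3e (blk 15, set 1) → VC-HIT  vc=[13]
7: 0x37 (blk 13, set 1) → VC-HIT  vc=[15]
8: 0x3f (blk 15, set 1) → VC-HIT  vc=[13]
9: 0x3c (blk 15, set 1) → L1-HIT  vc=[13]
10: 0x36 (blk 13, set 1) → VC-HIT  vc=[15]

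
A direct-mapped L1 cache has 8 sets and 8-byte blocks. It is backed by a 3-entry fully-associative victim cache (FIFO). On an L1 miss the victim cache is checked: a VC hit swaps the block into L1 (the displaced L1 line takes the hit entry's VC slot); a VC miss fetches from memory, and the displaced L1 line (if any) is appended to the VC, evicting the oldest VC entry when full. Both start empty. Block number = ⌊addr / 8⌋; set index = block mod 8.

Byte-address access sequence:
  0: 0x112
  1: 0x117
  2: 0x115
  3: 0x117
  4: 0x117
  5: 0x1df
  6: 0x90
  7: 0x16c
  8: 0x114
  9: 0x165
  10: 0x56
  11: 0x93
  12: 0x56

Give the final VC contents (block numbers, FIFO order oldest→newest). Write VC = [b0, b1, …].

0: 0x112 (blk 34, set 2) → MISS  vc=[]
1: 0x117 (blk 34, set 2) → L1-HIT  vc=[]
2: 0x115 (blk 34, set 2) → L1-HIT  vc=[]
3: 0x117 (blk 34, set 2) → L1-HIT  vc=[]
4: 0x117 (blk 34, set 2) → L1-HIT  vc=[]
5: 0x1df (blk 59, set 3) → MISS  vc=[]
6: 0x90 (blk 18, set 2) → MISS  vc=[34]
7: 0x16c (blk 45, set 5) → MISS  vc=[34]
8: 0x114 (blk 34, set 2) → VC-HIT  vc=[18]
9: 0x165 (blk 44, set 4) → MISS  vc=[18]
10: 0x56 (blk 10, set 2) → MISS  vc=[18, 34]
11: 0x93 (blk 18, set 2) → VC-HIT  vc=[10, 34]
12: 0x56 (blk 10, set 2) → VC-HIT  vc=[18, 34]

VC = [18, 34]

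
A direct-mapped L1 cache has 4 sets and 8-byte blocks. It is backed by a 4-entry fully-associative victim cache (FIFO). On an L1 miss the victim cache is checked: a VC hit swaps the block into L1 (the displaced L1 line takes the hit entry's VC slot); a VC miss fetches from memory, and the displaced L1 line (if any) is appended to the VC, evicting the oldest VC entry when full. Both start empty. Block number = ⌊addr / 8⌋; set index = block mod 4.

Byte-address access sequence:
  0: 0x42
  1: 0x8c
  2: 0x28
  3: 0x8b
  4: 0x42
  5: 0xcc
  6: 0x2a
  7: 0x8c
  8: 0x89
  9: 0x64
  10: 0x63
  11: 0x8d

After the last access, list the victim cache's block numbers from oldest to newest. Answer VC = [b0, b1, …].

  [0] addr=0x42 blk=8 s=0: MISS | VC []
  [1] addr=0x8c blk=17 s=1: MISS | VC []
  [2] addr=0x28 blk=5 s=1: MISS | VC [17]
  [3] addr=0x8b blk=17 s=1: VC-HIT | VC [5]
  [4] addr=0x42 blk=8 s=0: L1-HIT | VC [5]
  [5] addr=0xcc blk=25 s=1: MISS | VC [5, 17]
  [6] addr=0x2a blk=5 s=1: VC-HIT | VC [25, 17]
  [7] addr=0x8c blk=17 s=1: VC-HIT | VC [25, 5]
  [8] addr=0x89 blk=17 s=1: L1-HIT | VC [25, 5]
  [9] addr=0x64 blk=12 s=0: MISS | VC [25, 5, 8]
  [10] addr=0x63 blk=12 s=0: L1-HIT | VC [25, 5, 8]
  [11] addr=0x8d blk=17 s=1: L1-HIT | VC [25, 5, 8]

VC = [25, 5, 8]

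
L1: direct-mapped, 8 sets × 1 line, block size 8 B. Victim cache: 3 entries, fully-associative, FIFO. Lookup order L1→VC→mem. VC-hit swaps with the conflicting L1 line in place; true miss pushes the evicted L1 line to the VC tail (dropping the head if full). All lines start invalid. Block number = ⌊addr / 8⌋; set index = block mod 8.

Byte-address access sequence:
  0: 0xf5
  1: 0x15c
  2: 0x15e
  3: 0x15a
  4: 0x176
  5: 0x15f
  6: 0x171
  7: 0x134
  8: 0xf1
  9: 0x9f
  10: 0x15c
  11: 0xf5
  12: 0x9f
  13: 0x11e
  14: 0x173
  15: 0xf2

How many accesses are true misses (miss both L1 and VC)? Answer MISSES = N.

0: 0xf5 (blk 30, set 6) → MISS  vc=[]
1: 0x15c (blk 43, set 3) → MISS  vc=[]
2: 0x15e (blk 43, set 3) → L1-HIT  vc=[]
3: 0x15a (blk 43, set 3) → L1-HIT  vc=[]
4: 0x176 (blk 46, set 6) → MISS  vc=[30]
5: 0x15f (blk 43, set 3) → L1-HIT  vc=[30]
6: 0x171 (blk 46, set 6) → L1-HIT  vc=[30]
7: 0x134 (blk 38, set 6) → MISS  vc=[30, 46]
8: 0xf1 (blk 30, set 6) → VC-HIT  vc=[38, 46]
9: 0x9f (blk 19, set 3) → MISS  vc=[38, 46, 43]
10: 0x15c (blk 43, set 3) → VC-HIT  vc=[38, 46, 19]
11: 0xf5 (blk 30, set 6) → L1-HIT  vc=[38, 46, 19]
12: 0x9f (blk 19, set 3) → VC-HIT  vc=[38, 46, 43]
13: 0x11e (blk 35, set 3) → MISS  vc=[46, 43, 19]
14: 0x173 (blk 46, set 6) → VC-HIT  vc=[30, 43, 19]
15: 0xf2 (blk 30, set 6) → VC-HIT  vc=[46, 43, 19]

MISSES = 6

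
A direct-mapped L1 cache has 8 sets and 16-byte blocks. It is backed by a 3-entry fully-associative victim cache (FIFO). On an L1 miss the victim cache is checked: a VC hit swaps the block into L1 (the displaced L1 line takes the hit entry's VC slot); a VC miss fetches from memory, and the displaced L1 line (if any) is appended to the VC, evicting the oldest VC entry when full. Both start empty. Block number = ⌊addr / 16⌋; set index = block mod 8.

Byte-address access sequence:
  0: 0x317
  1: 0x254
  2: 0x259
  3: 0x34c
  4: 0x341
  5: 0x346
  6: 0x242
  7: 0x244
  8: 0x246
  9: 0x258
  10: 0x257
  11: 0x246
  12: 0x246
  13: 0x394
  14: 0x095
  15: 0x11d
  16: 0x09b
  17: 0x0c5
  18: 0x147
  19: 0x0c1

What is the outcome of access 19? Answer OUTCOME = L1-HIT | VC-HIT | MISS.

0: 0x317 (blk 49, set 1) → MISS  vc=[]
1: 0x254 (blk 37, set 5) → MISS  vc=[]
2: 0x259 (blk 37, set 5) → L1-HIT  vc=[]
3: 0x34c (blk 52, set 4) → MISS  vc=[]
4: 0x341 (blk 52, set 4) → L1-HIT  vc=[]
5: 0x346 (blk 52, set 4) → L1-HIT  vc=[]
6: 0x242 (blk 36, set 4) → MISS  vc=[52]
7: 0x244 (blk 36, set 4) → L1-HIT  vc=[52]
8: 0x246 (blk 36, set 4) → L1-HIT  vc=[52]
9: 0x258 (blk 37, set 5) → L1-HIT  vc=[52]
10: 0x257 (blk 37, set 5) → L1-HIT  vc=[52]
11: 0x246 (blk 36, set 4) → L1-HIT  vc=[52]
12: 0x246 (blk 36, set 4) → L1-HIT  vc=[52]
13: 0x394 (blk 57, set 1) → MISS  vc=[52, 49]
14: 0x95 (blk 9, set 1) → MISS  vc=[52, 49, 57]
15: 0x11d (blk 17, set 1) → MISS  vc=[49, 57, 9]
16: 0x9b (blk 9, set 1) → VC-HIT  vc=[49, 57, 17]
17: 0xc5 (blk 12, set 4) → MISS  vc=[57, 17, 36]
18: 0x147 (blk 20, set 4) → MISS  vc=[17, 36, 12]
19: 0xc1 (blk 12, set 4) → VC-HIT  vc=[17, 36, 20]

OUTCOME = VC-HIT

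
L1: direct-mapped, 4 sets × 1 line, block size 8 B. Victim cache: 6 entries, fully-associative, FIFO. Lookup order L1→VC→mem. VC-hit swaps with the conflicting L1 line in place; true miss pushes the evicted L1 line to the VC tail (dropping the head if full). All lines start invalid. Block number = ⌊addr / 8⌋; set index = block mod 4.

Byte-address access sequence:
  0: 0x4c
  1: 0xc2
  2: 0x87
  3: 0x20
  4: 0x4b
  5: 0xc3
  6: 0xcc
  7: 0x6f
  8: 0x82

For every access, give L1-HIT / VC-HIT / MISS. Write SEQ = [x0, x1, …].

SEQ = [MISS, MISS, MISS, MISS, L1-HIT, VC-HIT, MISS, MISS, VC-HIT]

0: 0x4c (blk 9, set 1) → MISS  vc=[]
1: 0xc2 (blk 24, set 0) → MISS  vc=[]
2: 0x87 (blk 16, set 0) → MISS  vc=[24]
3: 0x20 (blk 4, set 0) → MISS  vc=[24, 16]
4: 0x4b (blk 9, set 1) → L1-HIT  vc=[24, 16]
5: 0xc3 (blk 24, set 0) → VC-HIT  vc=[4, 16]
6: 0xcc (blk 25, set 1) → MISS  vc=[4, 16, 9]
7: 0x6f (blk 13, set 1) → MISS  vc=[4, 16, 9, 25]
8: 0x82 (blk 16, set 0) → VC-HIT  vc=[4, 24, 9, 25]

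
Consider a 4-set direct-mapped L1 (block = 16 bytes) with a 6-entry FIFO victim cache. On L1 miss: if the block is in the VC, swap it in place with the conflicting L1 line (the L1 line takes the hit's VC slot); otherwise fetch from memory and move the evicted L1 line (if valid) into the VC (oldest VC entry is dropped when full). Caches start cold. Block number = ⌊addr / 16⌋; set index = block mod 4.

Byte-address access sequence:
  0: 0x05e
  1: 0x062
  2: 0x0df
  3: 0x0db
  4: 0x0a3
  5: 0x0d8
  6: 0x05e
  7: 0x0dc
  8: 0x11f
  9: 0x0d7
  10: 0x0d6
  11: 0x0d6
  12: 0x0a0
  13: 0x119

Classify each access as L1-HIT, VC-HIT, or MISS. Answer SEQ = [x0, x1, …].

#0 0x5e→b5/s1 MISS; vc=[]
#1 0x62→b6/s2 MISS; vc=[]
#2 0xdf→b13/s1 MISS; vc=[5]
#3 0xdb→b13/s1 L1-HIT; vc=[5]
#4 0xa3→b10/s2 MISS; vc=[5,6]
#5 0xd8→b13/s1 L1-HIT; vc=[5,6]
#6 0x5e→b5/s1 VC-HIT; vc=[13,6]
#7 0xdc→b13/s1 VC-HIT; vc=[5,6]
#8 0x11f→b17/s1 MISS; vc=[5,6,13]
#9 0xd7→b13/s1 VC-HIT; vc=[5,6,17]
#10 0xd6→b13/s1 L1-HIT; vc=[5,6,17]
#11 0xd6→b13/s1 L1-HIT; vc=[5,6,17]
#12 0xa0→b10/s2 L1-HIT; vc=[5,6,17]
#13 0x119→b17/s1 VC-HIT; vc=[5,6,13]

SEQ = [MISS, MISS, MISS, L1-HIT, MISS, L1-HIT, VC-HIT, VC-HIT, MISS, VC-HIT, L1-HIT, L1-HIT, L1-HIT, VC-HIT]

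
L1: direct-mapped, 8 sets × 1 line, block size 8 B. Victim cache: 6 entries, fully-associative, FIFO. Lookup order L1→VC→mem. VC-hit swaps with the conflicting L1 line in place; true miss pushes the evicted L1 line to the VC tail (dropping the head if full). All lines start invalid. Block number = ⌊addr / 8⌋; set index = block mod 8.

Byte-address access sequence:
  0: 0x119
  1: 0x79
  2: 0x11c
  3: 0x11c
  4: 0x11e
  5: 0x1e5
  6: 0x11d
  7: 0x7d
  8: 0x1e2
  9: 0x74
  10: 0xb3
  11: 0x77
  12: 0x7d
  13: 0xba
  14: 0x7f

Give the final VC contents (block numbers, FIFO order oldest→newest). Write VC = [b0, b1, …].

0: 0x119 (blk 35, set 3) → MISS  vc=[]
1: 0x79 (blk 15, set 7) → MISS  vc=[]
2: 0x11c (blk 35, set 3) → L1-HIT  vc=[]
3: 0x11c (blk 35, set 3) → L1-HIT  vc=[]
4: 0x11e (blk 35, set 3) → L1-HIT  vc=[]
5: 0x1e5 (blk 60, set 4) → MISS  vc=[]
6: 0x11d (blk 35, set 3) → L1-HIT  vc=[]
7: 0x7d (blk 15, set 7) → L1-HIT  vc=[]
8: 0x1e2 (blk 60, set 4) → L1-HIT  vc=[]
9: 0x74 (blk 14, set 6) → MISS  vc=[]
10: 0xb3 (blk 22, set 6) → MISS  vc=[14]
11: 0x77 (blk 14, set 6) → VC-HIT  vc=[22]
12: 0x7d (blk 15, set 7) → L1-HIT  vc=[22]
13: 0xba (blk 23, set 7) → MISS  vc=[22, 15]
14: 0x7f (blk 15, set 7) → VC-HIT  vc=[22, 23]

VC = [22, 23]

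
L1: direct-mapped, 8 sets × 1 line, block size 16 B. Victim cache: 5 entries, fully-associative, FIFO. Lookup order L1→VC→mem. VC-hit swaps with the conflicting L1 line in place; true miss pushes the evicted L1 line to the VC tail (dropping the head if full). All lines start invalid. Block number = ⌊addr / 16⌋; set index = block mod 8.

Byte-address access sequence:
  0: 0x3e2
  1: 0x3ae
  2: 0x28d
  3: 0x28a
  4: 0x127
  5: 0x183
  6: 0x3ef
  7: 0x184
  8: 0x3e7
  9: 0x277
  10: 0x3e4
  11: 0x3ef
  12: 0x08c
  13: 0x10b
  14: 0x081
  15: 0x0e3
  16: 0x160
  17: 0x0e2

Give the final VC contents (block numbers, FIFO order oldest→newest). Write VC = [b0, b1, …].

0: 0x3e2 (blk 62, set 6) → MISS  vc=[]
1: 0x3ae (blk 58, set 2) → MISS  vc=[]
2: 0x28d (blk 40, set 0) → MISS  vc=[]
3: 0x28a (blk 40, set 0) → L1-HIT  vc=[]
4: 0x127 (blk 18, set 2) → MISS  vc=[58]
5: 0x183 (blk 24, set 0) → MISS  vc=[58, 40]
6: 0x3ef (blk 62, set 6) → L1-HIT  vc=[58, 40]
7: 0x184 (blk 24, set 0) → L1-HIT  vc=[58, 40]
8: 0x3e7 (blk 62, set 6) → L1-HIT  vc=[58, 40]
9: 0x277 (blk 39, set 7) → MISS  vc=[58, 40]
10: 0x3e4 (blk 62, set 6) → L1-HIT  vc=[58, 40]
11: 0x3ef (blk 62, set 6) → L1-HIT  vc=[58, 40]
12: 0x8c (blk 8, set 0) → MISS  vc=[58, 40, 24]
13: 0x10b (blk 16, set 0) → MISS  vc=[58, 40, 24, 8]
14: 0x81 (blk 8, set 0) → VC-HIT  vc=[58, 40, 24, 16]
15: 0xe3 (blk 14, set 6) → MISS  vc=[58, 40, 24, 16, 62]
16: 0x160 (blk 22, set 6) → MISS  vc=[40, 24, 16, 62, 14]
17: 0xe2 (blk 14, set 6) → VC-HIT  vc=[40, 24, 16, 62, 22]

VC = [40, 24, 16, 62, 22]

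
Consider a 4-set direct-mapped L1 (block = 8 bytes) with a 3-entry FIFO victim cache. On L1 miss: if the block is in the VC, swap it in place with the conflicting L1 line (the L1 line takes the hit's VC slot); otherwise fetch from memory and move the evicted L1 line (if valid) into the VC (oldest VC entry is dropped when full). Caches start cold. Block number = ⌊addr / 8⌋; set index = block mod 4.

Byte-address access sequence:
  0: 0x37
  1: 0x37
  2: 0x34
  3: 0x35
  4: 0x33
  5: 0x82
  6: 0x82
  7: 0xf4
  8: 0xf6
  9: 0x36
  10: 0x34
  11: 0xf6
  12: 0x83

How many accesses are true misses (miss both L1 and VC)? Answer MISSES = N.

#0 0x37→b6/s2 MISS; vc=[]
#1 0x37→b6/s2 L1-HIT; vc=[]
#2 0x34→b6/s2 L1-HIT; vc=[]
#3 0x35→b6/s2 L1-HIT; vc=[]
#4 0x33→b6/s2 L1-HIT; vc=[]
#5 0x82→b16/s0 MISS; vc=[]
#6 0x82→b16/s0 L1-HIT; vc=[]
#7 0xf4→b30/s2 MISS; vc=[6]
#8 0xf6→b30/s2 L1-HIT; vc=[6]
#9 0x36→b6/s2 VC-HIT; vc=[30]
#10 0x34→b6/s2 L1-HIT; vc=[30]
#11 0xf6→b30/s2 VC-HIT; vc=[6]
#12 0x83→b16/s0 L1-HIT; vc=[6]

MISSES = 3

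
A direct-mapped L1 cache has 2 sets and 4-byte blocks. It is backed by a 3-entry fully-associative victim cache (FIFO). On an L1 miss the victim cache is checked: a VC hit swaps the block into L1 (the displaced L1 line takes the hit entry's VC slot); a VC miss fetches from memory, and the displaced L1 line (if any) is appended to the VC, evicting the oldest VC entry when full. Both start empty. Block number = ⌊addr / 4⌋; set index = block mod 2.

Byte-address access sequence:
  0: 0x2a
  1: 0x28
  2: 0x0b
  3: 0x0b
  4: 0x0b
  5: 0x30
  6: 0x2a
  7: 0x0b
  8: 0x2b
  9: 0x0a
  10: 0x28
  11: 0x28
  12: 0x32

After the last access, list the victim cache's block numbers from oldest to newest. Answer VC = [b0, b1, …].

VC = [10, 2]

#0 0x2a→b10/s0 MISS; vc=[]
#1 0x28→b10/s0 L1-HIT; vc=[]
#2 0xb→b2/s0 MISS; vc=[10]
#3 0xb→b2/s0 L1-HIT; vc=[10]
#4 0xb→b2/s0 L1-HIT; vc=[10]
#5 0x30→b12/s0 MISS; vc=[10,2]
#6 0x2a→b10/s0 VC-HIT; vc=[12,2]
#7 0xb→b2/s0 VC-HIT; vc=[12,10]
#8 0x2b→b10/s0 VC-HIT; vc=[12,2]
#9 0xa→b2/s0 VC-HIT; vc=[12,10]
#10 0x28→b10/s0 VC-HIT; vc=[12,2]
#11 0x28→b10/s0 L1-HIT; vc=[12,2]
#12 0x32→b12/s0 VC-HIT; vc=[10,2]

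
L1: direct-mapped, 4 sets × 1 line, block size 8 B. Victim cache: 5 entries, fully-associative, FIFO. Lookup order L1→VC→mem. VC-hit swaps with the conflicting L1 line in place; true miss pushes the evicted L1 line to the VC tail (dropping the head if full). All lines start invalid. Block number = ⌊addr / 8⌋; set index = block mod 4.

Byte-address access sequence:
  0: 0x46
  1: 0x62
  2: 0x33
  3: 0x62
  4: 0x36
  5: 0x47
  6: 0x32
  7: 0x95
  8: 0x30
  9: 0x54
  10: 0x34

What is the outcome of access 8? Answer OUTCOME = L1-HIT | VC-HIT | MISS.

#0 0x46→b8/s0 MISS; vc=[]
#1 0x62→b12/s0 MISS; vc=[8]
#2 0x33→b6/s2 MISS; vc=[8]
#3 0x62→b12/s0 L1-HIT; vc=[8]
#4 0x36→b6/s2 L1-HIT; vc=[8]
#5 0x47→b8/s0 VC-HIT; vc=[12]
#6 0x32→b6/s2 L1-HIT; vc=[12]
#7 0x95→b18/s2 MISS; vc=[12,6]
#8 0x30→b6/s2 VC-HIT; vc=[12,18]
#9 0x54→b10/s2 MISS; vc=[12,18,6]
#10 0x34→b6/s2 VC-HIT; vc=[12,18,10]

OUTCOME = VC-HIT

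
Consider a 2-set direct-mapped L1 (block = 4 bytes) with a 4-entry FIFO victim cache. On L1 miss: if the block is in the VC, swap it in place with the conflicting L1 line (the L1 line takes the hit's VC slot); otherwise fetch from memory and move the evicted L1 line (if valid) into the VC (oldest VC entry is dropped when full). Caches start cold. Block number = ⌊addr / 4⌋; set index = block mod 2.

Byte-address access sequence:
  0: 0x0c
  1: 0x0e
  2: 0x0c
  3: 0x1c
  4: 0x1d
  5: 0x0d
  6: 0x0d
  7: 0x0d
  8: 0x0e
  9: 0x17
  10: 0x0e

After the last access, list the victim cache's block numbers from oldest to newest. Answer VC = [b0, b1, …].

#0 0xc→b3/s1 MISS; vc=[]
#1 0xe→b3/s1 L1-HIT; vc=[]
#2 0xc→b3/s1 L1-HIT; vc=[]
#3 0x1c→b7/s1 MISS; vc=[3]
#4 0x1d→b7/s1 L1-HIT; vc=[3]
#5 0xd→b3/s1 VC-HIT; vc=[7]
#6 0xd→b3/s1 L1-HIT; vc=[7]
#7 0xd→b3/s1 L1-HIT; vc=[7]
#8 0xe→b3/s1 L1-HIT; vc=[7]
#9 0x17→b5/s1 MISS; vc=[7,3]
#10 0xe→b3/s1 VC-HIT; vc=[7,5]

VC = [7, 5]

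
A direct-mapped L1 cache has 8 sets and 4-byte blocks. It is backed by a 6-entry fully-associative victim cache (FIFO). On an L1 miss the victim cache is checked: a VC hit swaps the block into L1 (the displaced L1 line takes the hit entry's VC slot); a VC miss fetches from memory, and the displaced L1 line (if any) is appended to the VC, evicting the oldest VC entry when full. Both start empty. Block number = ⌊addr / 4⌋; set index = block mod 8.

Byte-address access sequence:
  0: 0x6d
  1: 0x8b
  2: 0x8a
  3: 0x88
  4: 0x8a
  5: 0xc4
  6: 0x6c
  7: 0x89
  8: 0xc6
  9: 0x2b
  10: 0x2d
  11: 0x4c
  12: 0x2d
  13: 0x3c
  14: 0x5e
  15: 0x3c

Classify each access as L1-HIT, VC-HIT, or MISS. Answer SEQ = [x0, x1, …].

  [0] addr=0x6d blk=27 s=3: MISS | VC []
  [1] addr=0x8b blk=34 s=2: MISS | VC []
  [2] addr=0x8a blk=34 s=2: L1-HIT | VC []
  [3] addr=0x88 blk=34 s=2: L1-HIT | VC []
  [4] addr=0x8a blk=34 s=2: L1-HIT | VC []
  [5] addr=0xc4 blk=49 s=1: MISS | VC []
  [6] addr=0x6c blk=27 s=3: L1-HIT | VC []
  [7] addr=0x89 blk=34 s=2: L1-HIT | VC []
  [8] addr=0xc6 blk=49 s=1: L1-HIT | VC []
  [9] addr=0x2b blk=10 s=2: MISS | VC [34]
  [10] addr=0x2d blk=11 s=3: MISS | VC [34, 27]
  [11] addr=0x4c blk=19 s=3: MISS | VC [34, 27, 11]
  [12] addr=0x2d blk=11 s=3: VC-HIT | VC [34, 27, 19]
  [13] addr=0x3c blk=15 s=7: MISS | VC [34, 27, 19]
  [14] addr=0x5e blk=23 s=7: MISS | VC [34, 27, 19, 15]
  [15] addr=0x3c blk=15 s=7: VC-HIT | VC [34, 27, 19, 23]

SEQ = [MISS, MISS, L1-HIT, L1-HIT, L1-HIT, MISS, L1-HIT, L1-HIT, L1-HIT, MISS, MISS, MISS, VC-HIT, MISS, MISS, VC-HIT]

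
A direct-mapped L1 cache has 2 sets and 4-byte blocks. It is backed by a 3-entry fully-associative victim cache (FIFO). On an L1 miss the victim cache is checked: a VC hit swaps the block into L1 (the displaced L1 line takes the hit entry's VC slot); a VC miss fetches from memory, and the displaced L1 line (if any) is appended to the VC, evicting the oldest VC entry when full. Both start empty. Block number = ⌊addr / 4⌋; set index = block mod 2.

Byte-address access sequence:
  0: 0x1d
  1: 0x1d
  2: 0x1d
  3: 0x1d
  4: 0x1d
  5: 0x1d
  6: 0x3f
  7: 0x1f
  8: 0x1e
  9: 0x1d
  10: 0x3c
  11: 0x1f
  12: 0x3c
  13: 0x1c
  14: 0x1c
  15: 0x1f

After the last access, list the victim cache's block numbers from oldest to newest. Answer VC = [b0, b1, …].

VC = [15]

0: 0x1d (blk 7, set 1) → MISS  vc=[]
1: 0x1d (blk 7, set 1) → L1-HIT  vc=[]
2: 0x1d (blk 7, set 1) → L1-HIT  vc=[]
3: 0x1d (blk 7, set 1) → L1-HIT  vc=[]
4: 0x1d (blk 7, set 1) → L1-HIT  vc=[]
5: 0x1d (blk 7, set 1) → L1-HIT  vc=[]
6: 0x3f (blk 15, set 1) → MISS  vc=[7]
7: 0x1f (blk 7, set 1) → VC-HIT  vc=[15]
8: 0x1e (blk 7, set 1) → L1-HIT  vc=[15]
9: 0x1d (blk 7, set 1) → L1-HIT  vc=[15]
10: 0x3c (blk 15, set 1) → VC-HIT  vc=[7]
11: 0x1f (blk 7, set 1) → VC-HIT  vc=[15]
12: 0x3c (blk 15, set 1) → VC-HIT  vc=[7]
13: 0x1c (blk 7, set 1) → VC-HIT  vc=[15]
14: 0x1c (blk 7, set 1) → L1-HIT  vc=[15]
15: 0x1f (blk 7, set 1) → L1-HIT  vc=[15]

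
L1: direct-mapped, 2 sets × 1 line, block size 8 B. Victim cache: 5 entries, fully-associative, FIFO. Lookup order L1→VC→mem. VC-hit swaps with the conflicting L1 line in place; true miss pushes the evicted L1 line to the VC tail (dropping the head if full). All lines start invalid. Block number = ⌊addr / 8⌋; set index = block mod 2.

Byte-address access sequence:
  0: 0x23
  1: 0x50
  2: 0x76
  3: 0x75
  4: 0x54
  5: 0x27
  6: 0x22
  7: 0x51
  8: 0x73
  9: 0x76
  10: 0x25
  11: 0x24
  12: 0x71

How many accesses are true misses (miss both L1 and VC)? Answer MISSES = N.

0: 0x23 (blk 4, set 0) → MISS  vc=[]
1: 0x50 (blk 10, set 0) → MISS  vc=[4]
2: 0x76 (blk 14, set 0) → MISS  vc=[4, 10]
3: 0x75 (blk 14, set 0) → L1-HIT  vc=[4, 10]
4: 0x54 (blk 10, set 0) → VC-HIT  vc=[4, 14]
5: 0x27 (blk 4, set 0) → VC-HIT  vc=[10, 14]
6: 0x22 (blk 4, set 0) → L1-HIT  vc=[10, 14]
7: 0x51 (blk 10, set 0) → VC-HIT  vc=[4, 14]
8: 0x73 (blk 14, set 0) → VC-HIT  vc=[4, 10]
9: 0x76 (blk 14, set 0) → L1-HIT  vc=[4, 10]
10: 0x25 (blk 4, set 0) → VC-HIT  vc=[14, 10]
11: 0x24 (blk 4, set 0) → L1-HIT  vc=[14, 10]
12: 0x71 (blk 14, set 0) → VC-HIT  vc=[4, 10]

MISSES = 3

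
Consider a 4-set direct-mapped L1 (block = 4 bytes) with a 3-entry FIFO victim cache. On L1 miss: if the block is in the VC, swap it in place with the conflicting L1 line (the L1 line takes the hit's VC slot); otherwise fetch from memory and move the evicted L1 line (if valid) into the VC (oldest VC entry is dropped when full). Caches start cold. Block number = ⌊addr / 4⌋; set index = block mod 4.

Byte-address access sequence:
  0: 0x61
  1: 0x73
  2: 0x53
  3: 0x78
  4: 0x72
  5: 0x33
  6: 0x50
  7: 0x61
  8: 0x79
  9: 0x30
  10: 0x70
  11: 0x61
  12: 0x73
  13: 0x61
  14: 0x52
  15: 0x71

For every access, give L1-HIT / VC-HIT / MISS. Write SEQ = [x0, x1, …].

SEQ = [MISS, MISS, MISS, MISS, VC-HIT, MISS, VC-HIT, VC-HIT, L1-HIT, VC-HIT, VC-HIT, VC-HIT, VC-HIT, VC-HIT, VC-HIT, VC-HIT]

#0 0x61→b24/s0 MISS; vc=[]
#1 0x73→b28/s0 MISS; vc=[24]
#2 0x53→b20/s0 MISS; vc=[24,28]
#3 0x78→b30/s2 MISS; vc=[24,28]
#4 0x72→b28/s0 VC-HIT; vc=[24,20]
#5 0x33→b12/s0 MISS; vc=[24,20,28]
#6 0x50→b20/s0 VC-HIT; vc=[24,12,28]
#7 0x61→b24/s0 VC-HIT; vc=[20,12,28]
#8 0x79→b30/s2 L1-HIT; vc=[20,12,28]
#9 0x30→b12/s0 VC-HIT; vc=[20,24,28]
#10 0x70→b28/s0 VC-HIT; vc=[20,24,12]
#11 0x61→b24/s0 VC-HIT; vc=[20,28,12]
#12 0x73→b28/s0 VC-HIT; vc=[20,24,12]
#13 0x61→b24/s0 VC-HIT; vc=[20,28,12]
#14 0x52→b20/s0 VC-HIT; vc=[24,28,12]
#15 0x71→b28/s0 VC-HIT; vc=[24,20,12]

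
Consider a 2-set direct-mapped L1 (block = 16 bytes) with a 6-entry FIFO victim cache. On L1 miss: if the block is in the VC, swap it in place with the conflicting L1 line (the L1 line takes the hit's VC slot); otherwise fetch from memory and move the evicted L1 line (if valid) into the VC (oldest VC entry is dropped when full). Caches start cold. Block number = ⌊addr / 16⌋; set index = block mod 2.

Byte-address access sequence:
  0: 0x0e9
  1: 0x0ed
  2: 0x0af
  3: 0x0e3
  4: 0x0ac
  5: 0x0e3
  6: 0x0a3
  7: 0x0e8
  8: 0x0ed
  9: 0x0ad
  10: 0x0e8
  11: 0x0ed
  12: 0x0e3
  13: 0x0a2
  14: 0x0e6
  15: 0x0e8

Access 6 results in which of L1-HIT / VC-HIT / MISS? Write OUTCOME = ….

OUTCOME = VC-HIT

#0 0xe9→b14/s0 MISS; vc=[]
#1 0xed→b14/s0 L1-HIT; vc=[]
#2 0xaf→b10/s0 MISS; vc=[14]
#3 0xe3→b14/s0 VC-HIT; vc=[10]
#4 0xac→b10/s0 VC-HIT; vc=[14]
#5 0xe3→b14/s0 VC-HIT; vc=[10]
#6 0xa3→b10/s0 VC-HIT; vc=[14]
#7 0xe8→b14/s0 VC-HIT; vc=[10]
#8 0xed→b14/s0 L1-HIT; vc=[10]
#9 0xad→b10/s0 VC-HIT; vc=[14]
#10 0xe8→b14/s0 VC-HIT; vc=[10]
#11 0xed→b14/s0 L1-HIT; vc=[10]
#12 0xe3→b14/s0 L1-HIT; vc=[10]
#13 0xa2→b10/s0 VC-HIT; vc=[14]
#14 0xe6→b14/s0 VC-HIT; vc=[10]
#15 0xe8→b14/s0 L1-HIT; vc=[10]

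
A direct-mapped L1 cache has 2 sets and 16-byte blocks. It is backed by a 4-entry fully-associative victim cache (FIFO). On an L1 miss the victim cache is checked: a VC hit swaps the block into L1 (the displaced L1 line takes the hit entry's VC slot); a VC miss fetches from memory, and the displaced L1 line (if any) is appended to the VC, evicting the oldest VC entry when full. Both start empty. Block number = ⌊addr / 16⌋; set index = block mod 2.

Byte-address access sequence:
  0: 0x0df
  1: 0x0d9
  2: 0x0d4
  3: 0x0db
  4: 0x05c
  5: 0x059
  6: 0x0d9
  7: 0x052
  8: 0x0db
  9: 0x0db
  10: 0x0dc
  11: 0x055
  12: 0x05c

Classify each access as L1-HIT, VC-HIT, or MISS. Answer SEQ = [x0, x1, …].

  [0] addr=0xdf blk=13 s=1: MISS | VC []
  [1] addr=0xd9 blk=13 s=1: L1-HIT | VC []
  [2] addr=0xd4 blk=13 s=1: L1-HIT | VC []
  [3] addr=0xdb blk=13 s=1: L1-HIT | VC []
  [4] addr=0x5c blk=5 s=1: MISS | VC [13]
  [5] addr=0x59 blk=5 s=1: L1-HIT | VC [13]
  [6] addr=0xd9 blk=13 s=1: VC-HIT | VC [5]
  [7] addr=0x52 blk=5 s=1: VC-HIT | VC [13]
  [8] addr=0xdb blk=13 s=1: VC-HIT | VC [5]
  [9] addr=0xdb blk=13 s=1: L1-HIT | VC [5]
  [10] addr=0xdc blk=13 s=1: L1-HIT | VC [5]
  [11] addr=0x55 blk=5 s=1: VC-HIT | VC [13]
  [12] addr=0x5c blk=5 s=1: L1-HIT | VC [13]

SEQ = [MISS, L1-HIT, L1-HIT, L1-HIT, MISS, L1-HIT, VC-HIT, VC-HIT, VC-HIT, L1-HIT, L1-HIT, VC-HIT, L1-HIT]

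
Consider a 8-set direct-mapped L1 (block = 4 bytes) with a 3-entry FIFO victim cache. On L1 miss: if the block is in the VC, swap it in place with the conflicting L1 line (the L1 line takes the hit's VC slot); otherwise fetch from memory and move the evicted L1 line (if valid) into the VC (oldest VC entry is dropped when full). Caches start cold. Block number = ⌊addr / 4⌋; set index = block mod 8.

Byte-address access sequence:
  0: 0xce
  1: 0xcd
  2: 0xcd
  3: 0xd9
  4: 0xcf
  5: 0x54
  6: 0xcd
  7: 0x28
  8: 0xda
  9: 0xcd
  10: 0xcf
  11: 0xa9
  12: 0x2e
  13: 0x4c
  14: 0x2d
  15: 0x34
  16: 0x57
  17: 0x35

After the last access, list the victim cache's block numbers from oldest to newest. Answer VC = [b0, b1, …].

#0 0xce→b51/s3 MISS; vc=[]
#1 0xcd→b51/s3 L1-HIT; vc=[]
#2 0xcd→b51/s3 L1-HIT; vc=[]
#3 0xd9→b54/s6 MISS; vc=[]
#4 0xcf→b51/s3 L1-HIT; vc=[]
#5 0x54→b21/s5 MISS; vc=[]
#6 0xcd→b51/s3 L1-HIT; vc=[]
#7 0x28→b10/s2 MISS; vc=[]
#8 0xda→b54/s6 L1-HIT; vc=[]
#9 0xcd→b51/s3 L1-HIT; vc=[]
#10 0xcf→b51/s3 L1-HIT; vc=[]
#11 0xa9→b42/s2 MISS; vc=[10]
#12 0x2e→b11/s3 MISS; vc=[10,51]
#13 0x4c→b19/s3 MISS; vc=[10,51,11]
#14 0x2d→b11/s3 VC-HIT; vc=[10,51,19]
#15 0x34→b13/s5 MISS; vc=[51,19,21]
#16 0x57→b21/s5 VC-HIT; vc=[51,19,13]
#17 0x35→b13/s5 VC-HIT; vc=[51,19,21]

VC = [51, 19, 21]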